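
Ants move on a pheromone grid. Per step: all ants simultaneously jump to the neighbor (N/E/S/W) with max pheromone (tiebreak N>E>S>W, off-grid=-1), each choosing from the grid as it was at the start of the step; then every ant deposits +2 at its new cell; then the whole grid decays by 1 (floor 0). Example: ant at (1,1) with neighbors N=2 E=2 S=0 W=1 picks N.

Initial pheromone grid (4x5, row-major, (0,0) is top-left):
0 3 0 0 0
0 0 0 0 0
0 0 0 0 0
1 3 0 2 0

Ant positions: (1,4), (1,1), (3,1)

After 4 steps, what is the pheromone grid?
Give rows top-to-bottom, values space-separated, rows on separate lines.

After step 1: ants at (0,4),(0,1),(3,0)
  0 4 0 0 1
  0 0 0 0 0
  0 0 0 0 0
  2 2 0 1 0
After step 2: ants at (1,4),(0,2),(3,1)
  0 3 1 0 0
  0 0 0 0 1
  0 0 0 0 0
  1 3 0 0 0
After step 3: ants at (0,4),(0,1),(3,0)
  0 4 0 0 1
  0 0 0 0 0
  0 0 0 0 0
  2 2 0 0 0
After step 4: ants at (1,4),(0,2),(3,1)
  0 3 1 0 0
  0 0 0 0 1
  0 0 0 0 0
  1 3 0 0 0

0 3 1 0 0
0 0 0 0 1
0 0 0 0 0
1 3 0 0 0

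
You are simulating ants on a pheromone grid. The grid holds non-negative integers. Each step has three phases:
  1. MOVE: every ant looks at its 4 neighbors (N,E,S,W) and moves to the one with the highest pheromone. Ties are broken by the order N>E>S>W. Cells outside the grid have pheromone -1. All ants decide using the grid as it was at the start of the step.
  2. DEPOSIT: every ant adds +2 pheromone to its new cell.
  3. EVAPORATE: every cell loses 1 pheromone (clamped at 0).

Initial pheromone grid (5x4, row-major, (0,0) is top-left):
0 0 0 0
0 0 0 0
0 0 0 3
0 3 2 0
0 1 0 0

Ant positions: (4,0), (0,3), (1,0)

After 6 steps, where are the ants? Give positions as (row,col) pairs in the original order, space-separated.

Step 1: ant0:(4,0)->E->(4,1) | ant1:(0,3)->S->(1,3) | ant2:(1,0)->N->(0,0)
  grid max=2 at (2,3)
Step 2: ant0:(4,1)->N->(3,1) | ant1:(1,3)->S->(2,3) | ant2:(0,0)->E->(0,1)
  grid max=3 at (2,3)
Step 3: ant0:(3,1)->S->(4,1) | ant1:(2,3)->N->(1,3) | ant2:(0,1)->E->(0,2)
  grid max=2 at (2,3)
Step 4: ant0:(4,1)->N->(3,1) | ant1:(1,3)->S->(2,3) | ant2:(0,2)->E->(0,3)
  grid max=3 at (2,3)
Step 5: ant0:(3,1)->S->(4,1) | ant1:(2,3)->N->(1,3) | ant2:(0,3)->S->(1,3)
  grid max=3 at (1,3)
Step 6: ant0:(4,1)->N->(3,1) | ant1:(1,3)->S->(2,3) | ant2:(1,3)->S->(2,3)
  grid max=5 at (2,3)

(3,1) (2,3) (2,3)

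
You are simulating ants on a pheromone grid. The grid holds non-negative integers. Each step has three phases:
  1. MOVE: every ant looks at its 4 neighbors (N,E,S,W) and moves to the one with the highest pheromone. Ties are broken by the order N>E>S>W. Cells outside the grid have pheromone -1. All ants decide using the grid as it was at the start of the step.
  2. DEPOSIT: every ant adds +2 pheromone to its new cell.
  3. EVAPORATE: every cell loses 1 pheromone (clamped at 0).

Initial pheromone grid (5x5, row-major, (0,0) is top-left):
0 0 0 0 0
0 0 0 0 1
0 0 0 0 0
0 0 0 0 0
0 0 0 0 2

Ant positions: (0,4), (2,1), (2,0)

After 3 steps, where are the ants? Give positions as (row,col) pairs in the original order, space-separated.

Step 1: ant0:(0,4)->S->(1,4) | ant1:(2,1)->N->(1,1) | ant2:(2,0)->N->(1,0)
  grid max=2 at (1,4)
Step 2: ant0:(1,4)->N->(0,4) | ant1:(1,1)->W->(1,0) | ant2:(1,0)->E->(1,1)
  grid max=2 at (1,0)
Step 3: ant0:(0,4)->S->(1,4) | ant1:(1,0)->E->(1,1) | ant2:(1,1)->W->(1,0)
  grid max=3 at (1,0)

(1,4) (1,1) (1,0)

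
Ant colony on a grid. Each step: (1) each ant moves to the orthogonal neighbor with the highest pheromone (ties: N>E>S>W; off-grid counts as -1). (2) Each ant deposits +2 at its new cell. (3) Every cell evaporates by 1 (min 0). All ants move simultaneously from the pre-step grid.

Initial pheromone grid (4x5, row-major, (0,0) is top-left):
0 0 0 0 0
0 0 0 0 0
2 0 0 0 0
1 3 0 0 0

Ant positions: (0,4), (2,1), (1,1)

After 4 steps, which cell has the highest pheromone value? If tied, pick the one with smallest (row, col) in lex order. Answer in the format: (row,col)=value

Answer: (0,4)=3

Derivation:
Step 1: ant0:(0,4)->S->(1,4) | ant1:(2,1)->S->(3,1) | ant2:(1,1)->N->(0,1)
  grid max=4 at (3,1)
Step 2: ant0:(1,4)->N->(0,4) | ant1:(3,1)->N->(2,1) | ant2:(0,1)->E->(0,2)
  grid max=3 at (3,1)
Step 3: ant0:(0,4)->S->(1,4) | ant1:(2,1)->S->(3,1) | ant2:(0,2)->E->(0,3)
  grid max=4 at (3,1)
Step 4: ant0:(1,4)->N->(0,4) | ant1:(3,1)->N->(2,1) | ant2:(0,3)->E->(0,4)
  grid max=3 at (0,4)
Final grid:
  0 0 0 0 3
  0 0 0 0 0
  0 1 0 0 0
  0 3 0 0 0
Max pheromone 3 at (0,4)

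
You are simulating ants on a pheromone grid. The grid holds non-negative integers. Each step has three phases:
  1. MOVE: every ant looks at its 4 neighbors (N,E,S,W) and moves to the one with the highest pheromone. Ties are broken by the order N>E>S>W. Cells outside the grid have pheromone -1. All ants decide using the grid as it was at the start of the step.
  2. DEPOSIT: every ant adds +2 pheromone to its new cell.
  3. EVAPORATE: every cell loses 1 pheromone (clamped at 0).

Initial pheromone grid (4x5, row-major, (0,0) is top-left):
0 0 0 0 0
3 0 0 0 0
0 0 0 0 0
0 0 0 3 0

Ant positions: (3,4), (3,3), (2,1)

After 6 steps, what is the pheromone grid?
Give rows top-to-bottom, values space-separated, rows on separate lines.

After step 1: ants at (3,3),(2,3),(1,1)
  0 0 0 0 0
  2 1 0 0 0
  0 0 0 1 0
  0 0 0 4 0
After step 2: ants at (2,3),(3,3),(1,0)
  0 0 0 0 0
  3 0 0 0 0
  0 0 0 2 0
  0 0 0 5 0
After step 3: ants at (3,3),(2,3),(0,0)
  1 0 0 0 0
  2 0 0 0 0
  0 0 0 3 0
  0 0 0 6 0
After step 4: ants at (2,3),(3,3),(1,0)
  0 0 0 0 0
  3 0 0 0 0
  0 0 0 4 0
  0 0 0 7 0
After step 5: ants at (3,3),(2,3),(0,0)
  1 0 0 0 0
  2 0 0 0 0
  0 0 0 5 0
  0 0 0 8 0
After step 6: ants at (2,3),(3,3),(1,0)
  0 0 0 0 0
  3 0 0 0 0
  0 0 0 6 0
  0 0 0 9 0

0 0 0 0 0
3 0 0 0 0
0 0 0 6 0
0 0 0 9 0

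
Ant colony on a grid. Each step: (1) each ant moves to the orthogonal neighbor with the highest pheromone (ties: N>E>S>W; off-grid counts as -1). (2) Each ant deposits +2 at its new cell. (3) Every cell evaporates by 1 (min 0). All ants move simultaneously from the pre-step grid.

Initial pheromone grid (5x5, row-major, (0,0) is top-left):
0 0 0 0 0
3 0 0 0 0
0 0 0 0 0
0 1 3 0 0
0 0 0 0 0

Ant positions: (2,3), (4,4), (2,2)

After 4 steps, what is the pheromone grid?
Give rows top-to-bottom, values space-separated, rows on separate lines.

After step 1: ants at (1,3),(3,4),(3,2)
  0 0 0 0 0
  2 0 0 1 0
  0 0 0 0 0
  0 0 4 0 1
  0 0 0 0 0
After step 2: ants at (0,3),(2,4),(2,2)
  0 0 0 1 0
  1 0 0 0 0
  0 0 1 0 1
  0 0 3 0 0
  0 0 0 0 0
After step 3: ants at (0,4),(1,4),(3,2)
  0 0 0 0 1
  0 0 0 0 1
  0 0 0 0 0
  0 0 4 0 0
  0 0 0 0 0
After step 4: ants at (1,4),(0,4),(2,2)
  0 0 0 0 2
  0 0 0 0 2
  0 0 1 0 0
  0 0 3 0 0
  0 0 0 0 0

0 0 0 0 2
0 0 0 0 2
0 0 1 0 0
0 0 3 0 0
0 0 0 0 0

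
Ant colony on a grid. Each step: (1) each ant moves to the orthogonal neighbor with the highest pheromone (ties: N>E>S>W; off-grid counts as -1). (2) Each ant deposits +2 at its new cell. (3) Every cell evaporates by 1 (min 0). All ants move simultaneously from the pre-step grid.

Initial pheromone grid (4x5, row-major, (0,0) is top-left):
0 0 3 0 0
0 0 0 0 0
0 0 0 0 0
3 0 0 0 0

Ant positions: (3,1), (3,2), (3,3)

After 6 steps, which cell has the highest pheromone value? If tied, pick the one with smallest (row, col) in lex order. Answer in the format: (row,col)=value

Step 1: ant0:(3,1)->W->(3,0) | ant1:(3,2)->N->(2,2) | ant2:(3,3)->N->(2,3)
  grid max=4 at (3,0)
Step 2: ant0:(3,0)->N->(2,0) | ant1:(2,2)->E->(2,3) | ant2:(2,3)->W->(2,2)
  grid max=3 at (3,0)
Step 3: ant0:(2,0)->S->(3,0) | ant1:(2,3)->W->(2,2) | ant2:(2,2)->E->(2,3)
  grid max=4 at (3,0)
Step 4: ant0:(3,0)->N->(2,0) | ant1:(2,2)->E->(2,3) | ant2:(2,3)->W->(2,2)
  grid max=4 at (2,2)
Step 5: ant0:(2,0)->S->(3,0) | ant1:(2,3)->W->(2,2) | ant2:(2,2)->E->(2,3)
  grid max=5 at (2,2)
Step 6: ant0:(3,0)->N->(2,0) | ant1:(2,2)->E->(2,3) | ant2:(2,3)->W->(2,2)
  grid max=6 at (2,2)
Final grid:
  0 0 0 0 0
  0 0 0 0 0
  1 0 6 6 0
  3 0 0 0 0
Max pheromone 6 at (2,2)

Answer: (2,2)=6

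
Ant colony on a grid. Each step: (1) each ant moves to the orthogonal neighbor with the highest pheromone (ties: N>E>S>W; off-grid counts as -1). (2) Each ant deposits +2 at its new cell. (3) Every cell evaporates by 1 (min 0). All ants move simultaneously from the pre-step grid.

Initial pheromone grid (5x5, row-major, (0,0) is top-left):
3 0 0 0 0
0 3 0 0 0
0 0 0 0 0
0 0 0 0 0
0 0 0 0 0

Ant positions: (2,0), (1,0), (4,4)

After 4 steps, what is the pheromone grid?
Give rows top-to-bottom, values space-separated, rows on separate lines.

After step 1: ants at (1,0),(0,0),(3,4)
  4 0 0 0 0
  1 2 0 0 0
  0 0 0 0 0
  0 0 0 0 1
  0 0 0 0 0
After step 2: ants at (0,0),(1,0),(2,4)
  5 0 0 0 0
  2 1 0 0 0
  0 0 0 0 1
  0 0 0 0 0
  0 0 0 0 0
After step 3: ants at (1,0),(0,0),(1,4)
  6 0 0 0 0
  3 0 0 0 1
  0 0 0 0 0
  0 0 0 0 0
  0 0 0 0 0
After step 4: ants at (0,0),(1,0),(0,4)
  7 0 0 0 1
  4 0 0 0 0
  0 0 0 0 0
  0 0 0 0 0
  0 0 0 0 0

7 0 0 0 1
4 0 0 0 0
0 0 0 0 0
0 0 0 0 0
0 0 0 0 0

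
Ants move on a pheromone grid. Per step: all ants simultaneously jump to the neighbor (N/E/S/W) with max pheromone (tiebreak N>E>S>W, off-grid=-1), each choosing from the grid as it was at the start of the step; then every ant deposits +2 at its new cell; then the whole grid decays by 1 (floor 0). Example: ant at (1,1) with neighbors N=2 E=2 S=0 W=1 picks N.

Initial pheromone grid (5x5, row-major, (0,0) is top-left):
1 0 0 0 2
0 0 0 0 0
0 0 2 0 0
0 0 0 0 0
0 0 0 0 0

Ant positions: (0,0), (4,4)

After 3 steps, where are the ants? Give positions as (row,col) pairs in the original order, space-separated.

Step 1: ant0:(0,0)->E->(0,1) | ant1:(4,4)->N->(3,4)
  grid max=1 at (0,1)
Step 2: ant0:(0,1)->E->(0,2) | ant1:(3,4)->N->(2,4)
  grid max=1 at (0,2)
Step 3: ant0:(0,2)->E->(0,3) | ant1:(2,4)->N->(1,4)
  grid max=1 at (0,3)

(0,3) (1,4)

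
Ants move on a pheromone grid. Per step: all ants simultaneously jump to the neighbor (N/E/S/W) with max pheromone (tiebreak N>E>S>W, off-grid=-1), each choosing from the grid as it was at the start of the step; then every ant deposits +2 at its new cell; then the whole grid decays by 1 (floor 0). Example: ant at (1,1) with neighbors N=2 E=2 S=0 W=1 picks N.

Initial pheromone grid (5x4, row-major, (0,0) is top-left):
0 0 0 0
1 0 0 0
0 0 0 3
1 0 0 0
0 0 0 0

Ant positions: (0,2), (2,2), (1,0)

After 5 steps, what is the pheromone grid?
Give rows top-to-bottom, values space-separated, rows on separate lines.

After step 1: ants at (0,3),(2,3),(0,0)
  1 0 0 1
  0 0 0 0
  0 0 0 4
  0 0 0 0
  0 0 0 0
After step 2: ants at (1,3),(1,3),(0,1)
  0 1 0 0
  0 0 0 3
  0 0 0 3
  0 0 0 0
  0 0 0 0
After step 3: ants at (2,3),(2,3),(0,2)
  0 0 1 0
  0 0 0 2
  0 0 0 6
  0 0 0 0
  0 0 0 0
After step 4: ants at (1,3),(1,3),(0,3)
  0 0 0 1
  0 0 0 5
  0 0 0 5
  0 0 0 0
  0 0 0 0
After step 5: ants at (2,3),(2,3),(1,3)
  0 0 0 0
  0 0 0 6
  0 0 0 8
  0 0 0 0
  0 0 0 0

0 0 0 0
0 0 0 6
0 0 0 8
0 0 0 0
0 0 0 0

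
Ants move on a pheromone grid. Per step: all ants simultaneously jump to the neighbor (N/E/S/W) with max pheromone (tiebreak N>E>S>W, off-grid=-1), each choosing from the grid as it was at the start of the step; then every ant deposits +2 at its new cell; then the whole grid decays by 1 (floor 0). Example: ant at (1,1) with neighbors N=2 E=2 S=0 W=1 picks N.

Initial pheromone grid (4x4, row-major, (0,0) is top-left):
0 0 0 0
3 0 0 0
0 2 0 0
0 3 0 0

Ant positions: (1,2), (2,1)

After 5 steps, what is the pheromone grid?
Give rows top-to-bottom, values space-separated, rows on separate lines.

After step 1: ants at (0,2),(3,1)
  0 0 1 0
  2 0 0 0
  0 1 0 0
  0 4 0 0
After step 2: ants at (0,3),(2,1)
  0 0 0 1
  1 0 0 0
  0 2 0 0
  0 3 0 0
After step 3: ants at (1,3),(3,1)
  0 0 0 0
  0 0 0 1
  0 1 0 0
  0 4 0 0
After step 4: ants at (0,3),(2,1)
  0 0 0 1
  0 0 0 0
  0 2 0 0
  0 3 0 0
After step 5: ants at (1,3),(3,1)
  0 0 0 0
  0 0 0 1
  0 1 0 0
  0 4 0 0

0 0 0 0
0 0 0 1
0 1 0 0
0 4 0 0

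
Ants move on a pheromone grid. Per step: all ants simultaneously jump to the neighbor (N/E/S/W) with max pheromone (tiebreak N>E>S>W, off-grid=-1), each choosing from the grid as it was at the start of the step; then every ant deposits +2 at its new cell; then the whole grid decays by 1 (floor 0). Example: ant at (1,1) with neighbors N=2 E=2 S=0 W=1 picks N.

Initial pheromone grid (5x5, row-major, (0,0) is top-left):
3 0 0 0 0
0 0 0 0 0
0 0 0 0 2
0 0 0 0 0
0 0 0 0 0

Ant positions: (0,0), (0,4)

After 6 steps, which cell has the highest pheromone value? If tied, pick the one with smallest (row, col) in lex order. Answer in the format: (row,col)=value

Answer: (0,0)=3

Derivation:
Step 1: ant0:(0,0)->E->(0,1) | ant1:(0,4)->S->(1,4)
  grid max=2 at (0,0)
Step 2: ant0:(0,1)->W->(0,0) | ant1:(1,4)->S->(2,4)
  grid max=3 at (0,0)
Step 3: ant0:(0,0)->E->(0,1) | ant1:(2,4)->N->(1,4)
  grid max=2 at (0,0)
Step 4: ant0:(0,1)->W->(0,0) | ant1:(1,4)->S->(2,4)
  grid max=3 at (0,0)
Step 5: ant0:(0,0)->E->(0,1) | ant1:(2,4)->N->(1,4)
  grid max=2 at (0,0)
Step 6: ant0:(0,1)->W->(0,0) | ant1:(1,4)->S->(2,4)
  grid max=3 at (0,0)
Final grid:
  3 0 0 0 0
  0 0 0 0 0
  0 0 0 0 2
  0 0 0 0 0
  0 0 0 0 0
Max pheromone 3 at (0,0)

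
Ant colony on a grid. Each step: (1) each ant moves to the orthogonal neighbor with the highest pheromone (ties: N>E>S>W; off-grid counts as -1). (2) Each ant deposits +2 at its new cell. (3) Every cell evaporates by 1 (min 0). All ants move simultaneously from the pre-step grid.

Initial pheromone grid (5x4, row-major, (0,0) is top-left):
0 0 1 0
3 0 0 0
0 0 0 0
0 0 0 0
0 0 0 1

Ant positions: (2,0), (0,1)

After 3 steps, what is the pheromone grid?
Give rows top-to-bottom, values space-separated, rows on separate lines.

After step 1: ants at (1,0),(0,2)
  0 0 2 0
  4 0 0 0
  0 0 0 0
  0 0 0 0
  0 0 0 0
After step 2: ants at (0,0),(0,3)
  1 0 1 1
  3 0 0 0
  0 0 0 0
  0 0 0 0
  0 0 0 0
After step 3: ants at (1,0),(0,2)
  0 0 2 0
  4 0 0 0
  0 0 0 0
  0 0 0 0
  0 0 0 0

0 0 2 0
4 0 0 0
0 0 0 0
0 0 0 0
0 0 0 0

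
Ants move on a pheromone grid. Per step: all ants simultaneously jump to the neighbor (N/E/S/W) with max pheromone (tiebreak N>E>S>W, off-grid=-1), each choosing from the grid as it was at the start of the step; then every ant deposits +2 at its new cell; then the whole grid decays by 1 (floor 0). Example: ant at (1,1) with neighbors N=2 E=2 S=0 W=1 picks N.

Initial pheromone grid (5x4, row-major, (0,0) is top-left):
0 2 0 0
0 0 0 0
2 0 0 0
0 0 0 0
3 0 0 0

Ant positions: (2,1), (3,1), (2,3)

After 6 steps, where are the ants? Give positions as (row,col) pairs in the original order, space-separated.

Step 1: ant0:(2,1)->W->(2,0) | ant1:(3,1)->N->(2,1) | ant2:(2,3)->N->(1,3)
  grid max=3 at (2,0)
Step 2: ant0:(2,0)->E->(2,1) | ant1:(2,1)->W->(2,0) | ant2:(1,3)->N->(0,3)
  grid max=4 at (2,0)
Step 3: ant0:(2,1)->W->(2,0) | ant1:(2,0)->E->(2,1) | ant2:(0,3)->S->(1,3)
  grid max=5 at (2,0)
Step 4: ant0:(2,0)->E->(2,1) | ant1:(2,1)->W->(2,0) | ant2:(1,3)->N->(0,3)
  grid max=6 at (2,0)
Step 5: ant0:(2,1)->W->(2,0) | ant1:(2,0)->E->(2,1) | ant2:(0,3)->S->(1,3)
  grid max=7 at (2,0)
Step 6: ant0:(2,0)->E->(2,1) | ant1:(2,1)->W->(2,0) | ant2:(1,3)->N->(0,3)
  grid max=8 at (2,0)

(2,1) (2,0) (0,3)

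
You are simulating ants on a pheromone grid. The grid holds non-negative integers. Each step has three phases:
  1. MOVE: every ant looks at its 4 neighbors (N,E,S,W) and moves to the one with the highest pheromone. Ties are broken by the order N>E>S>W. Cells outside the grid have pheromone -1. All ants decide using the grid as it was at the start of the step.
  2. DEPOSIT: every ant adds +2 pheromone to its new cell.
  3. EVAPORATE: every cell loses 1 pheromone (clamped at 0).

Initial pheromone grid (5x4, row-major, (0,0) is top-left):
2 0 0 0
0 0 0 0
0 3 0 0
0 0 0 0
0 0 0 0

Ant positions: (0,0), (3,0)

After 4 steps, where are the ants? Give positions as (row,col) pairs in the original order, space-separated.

Step 1: ant0:(0,0)->E->(0,1) | ant1:(3,0)->N->(2,0)
  grid max=2 at (2,1)
Step 2: ant0:(0,1)->W->(0,0) | ant1:(2,0)->E->(2,1)
  grid max=3 at (2,1)
Step 3: ant0:(0,0)->E->(0,1) | ant1:(2,1)->N->(1,1)
  grid max=2 at (2,1)
Step 4: ant0:(0,1)->S->(1,1) | ant1:(1,1)->S->(2,1)
  grid max=3 at (2,1)

(1,1) (2,1)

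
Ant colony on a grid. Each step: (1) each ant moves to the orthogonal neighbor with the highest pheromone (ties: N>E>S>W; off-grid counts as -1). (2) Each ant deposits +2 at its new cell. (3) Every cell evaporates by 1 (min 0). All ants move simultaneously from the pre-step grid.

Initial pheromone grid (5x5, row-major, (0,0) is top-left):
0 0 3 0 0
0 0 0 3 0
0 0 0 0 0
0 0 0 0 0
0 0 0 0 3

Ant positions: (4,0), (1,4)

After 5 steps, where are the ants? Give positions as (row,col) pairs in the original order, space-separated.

Step 1: ant0:(4,0)->N->(3,0) | ant1:(1,4)->W->(1,3)
  grid max=4 at (1,3)
Step 2: ant0:(3,0)->N->(2,0) | ant1:(1,3)->N->(0,3)
  grid max=3 at (1,3)
Step 3: ant0:(2,0)->N->(1,0) | ant1:(0,3)->S->(1,3)
  grid max=4 at (1,3)
Step 4: ant0:(1,0)->N->(0,0) | ant1:(1,3)->N->(0,3)
  grid max=3 at (1,3)
Step 5: ant0:(0,0)->E->(0,1) | ant1:(0,3)->S->(1,3)
  grid max=4 at (1,3)

(0,1) (1,3)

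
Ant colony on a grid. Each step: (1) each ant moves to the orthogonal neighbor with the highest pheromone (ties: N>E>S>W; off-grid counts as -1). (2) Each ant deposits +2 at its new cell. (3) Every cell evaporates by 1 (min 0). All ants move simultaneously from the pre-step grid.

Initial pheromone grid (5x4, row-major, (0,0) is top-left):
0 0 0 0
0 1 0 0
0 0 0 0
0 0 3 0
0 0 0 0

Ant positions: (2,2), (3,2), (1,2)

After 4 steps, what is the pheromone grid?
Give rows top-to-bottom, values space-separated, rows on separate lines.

After step 1: ants at (3,2),(2,2),(1,1)
  0 0 0 0
  0 2 0 0
  0 0 1 0
  0 0 4 0
  0 0 0 0
After step 2: ants at (2,2),(3,2),(0,1)
  0 1 0 0
  0 1 0 0
  0 0 2 0
  0 0 5 0
  0 0 0 0
After step 3: ants at (3,2),(2,2),(1,1)
  0 0 0 0
  0 2 0 0
  0 0 3 0
  0 0 6 0
  0 0 0 0
After step 4: ants at (2,2),(3,2),(0,1)
  0 1 0 0
  0 1 0 0
  0 0 4 0
  0 0 7 0
  0 0 0 0

0 1 0 0
0 1 0 0
0 0 4 0
0 0 7 0
0 0 0 0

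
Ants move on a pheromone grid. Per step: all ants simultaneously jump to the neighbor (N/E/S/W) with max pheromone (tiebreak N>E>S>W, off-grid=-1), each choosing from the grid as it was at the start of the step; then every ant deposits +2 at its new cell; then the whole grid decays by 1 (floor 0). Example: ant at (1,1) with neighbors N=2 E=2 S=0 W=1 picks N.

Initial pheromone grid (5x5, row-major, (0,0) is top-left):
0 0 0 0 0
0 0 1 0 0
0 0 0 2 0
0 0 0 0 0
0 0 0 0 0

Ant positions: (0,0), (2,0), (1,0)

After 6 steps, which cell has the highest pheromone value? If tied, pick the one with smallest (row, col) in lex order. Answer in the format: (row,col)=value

Step 1: ant0:(0,0)->E->(0,1) | ant1:(2,0)->N->(1,0) | ant2:(1,0)->N->(0,0)
  grid max=1 at (0,0)
Step 2: ant0:(0,1)->W->(0,0) | ant1:(1,0)->N->(0,0) | ant2:(0,0)->E->(0,1)
  grid max=4 at (0,0)
Step 3: ant0:(0,0)->E->(0,1) | ant1:(0,0)->E->(0,1) | ant2:(0,1)->W->(0,0)
  grid max=5 at (0,0)
Step 4: ant0:(0,1)->W->(0,0) | ant1:(0,1)->W->(0,0) | ant2:(0,0)->E->(0,1)
  grid max=8 at (0,0)
Step 5: ant0:(0,0)->E->(0,1) | ant1:(0,0)->E->(0,1) | ant2:(0,1)->W->(0,0)
  grid max=9 at (0,0)
Step 6: ant0:(0,1)->W->(0,0) | ant1:(0,1)->W->(0,0) | ant2:(0,0)->E->(0,1)
  grid max=12 at (0,0)
Final grid:
  12 10 0 0 0
  0 0 0 0 0
  0 0 0 0 0
  0 0 0 0 0
  0 0 0 0 0
Max pheromone 12 at (0,0)

Answer: (0,0)=12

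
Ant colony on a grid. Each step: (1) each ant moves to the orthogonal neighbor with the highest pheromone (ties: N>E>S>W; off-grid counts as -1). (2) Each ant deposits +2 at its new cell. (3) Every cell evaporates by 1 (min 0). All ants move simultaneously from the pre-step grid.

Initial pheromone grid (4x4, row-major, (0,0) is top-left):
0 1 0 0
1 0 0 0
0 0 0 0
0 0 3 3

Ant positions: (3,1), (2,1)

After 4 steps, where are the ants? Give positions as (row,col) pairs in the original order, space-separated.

Step 1: ant0:(3,1)->E->(3,2) | ant1:(2,1)->N->(1,1)
  grid max=4 at (3,2)
Step 2: ant0:(3,2)->E->(3,3) | ant1:(1,1)->N->(0,1)
  grid max=3 at (3,2)
Step 3: ant0:(3,3)->W->(3,2) | ant1:(0,1)->E->(0,2)
  grid max=4 at (3,2)
Step 4: ant0:(3,2)->E->(3,3) | ant1:(0,2)->E->(0,3)
  grid max=3 at (3,2)

(3,3) (0,3)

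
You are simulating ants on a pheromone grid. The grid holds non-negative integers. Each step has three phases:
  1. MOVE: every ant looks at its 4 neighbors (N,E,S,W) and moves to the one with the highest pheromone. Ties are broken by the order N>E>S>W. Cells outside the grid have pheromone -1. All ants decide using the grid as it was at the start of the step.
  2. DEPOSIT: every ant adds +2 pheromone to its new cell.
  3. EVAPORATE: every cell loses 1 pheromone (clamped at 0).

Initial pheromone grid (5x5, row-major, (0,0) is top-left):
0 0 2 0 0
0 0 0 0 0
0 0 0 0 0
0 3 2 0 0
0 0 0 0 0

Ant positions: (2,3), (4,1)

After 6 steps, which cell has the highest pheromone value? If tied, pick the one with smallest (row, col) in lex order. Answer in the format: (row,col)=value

Answer: (3,1)=3

Derivation:
Step 1: ant0:(2,3)->N->(1,3) | ant1:(4,1)->N->(3,1)
  grid max=4 at (3,1)
Step 2: ant0:(1,3)->N->(0,3) | ant1:(3,1)->E->(3,2)
  grid max=3 at (3,1)
Step 3: ant0:(0,3)->E->(0,4) | ant1:(3,2)->W->(3,1)
  grid max=4 at (3,1)
Step 4: ant0:(0,4)->S->(1,4) | ant1:(3,1)->E->(3,2)
  grid max=3 at (3,1)
Step 5: ant0:(1,4)->N->(0,4) | ant1:(3,2)->W->(3,1)
  grid max=4 at (3,1)
Step 6: ant0:(0,4)->S->(1,4) | ant1:(3,1)->E->(3,2)
  grid max=3 at (3,1)
Final grid:
  0 0 0 0 0
  0 0 0 0 1
  0 0 0 0 0
  0 3 2 0 0
  0 0 0 0 0
Max pheromone 3 at (3,1)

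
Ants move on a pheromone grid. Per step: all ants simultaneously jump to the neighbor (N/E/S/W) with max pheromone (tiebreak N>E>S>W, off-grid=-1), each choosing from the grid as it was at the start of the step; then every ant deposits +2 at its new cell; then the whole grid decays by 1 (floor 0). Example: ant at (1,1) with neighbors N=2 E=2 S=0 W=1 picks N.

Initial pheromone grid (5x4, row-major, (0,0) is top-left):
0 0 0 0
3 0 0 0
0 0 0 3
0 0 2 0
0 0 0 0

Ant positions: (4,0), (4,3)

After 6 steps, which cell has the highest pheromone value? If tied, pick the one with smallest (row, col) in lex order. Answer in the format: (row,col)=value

Answer: (2,3)=3

Derivation:
Step 1: ant0:(4,0)->N->(3,0) | ant1:(4,3)->N->(3,3)
  grid max=2 at (1,0)
Step 2: ant0:(3,0)->N->(2,0) | ant1:(3,3)->N->(2,3)
  grid max=3 at (2,3)
Step 3: ant0:(2,0)->N->(1,0) | ant1:(2,3)->N->(1,3)
  grid max=2 at (1,0)
Step 4: ant0:(1,0)->N->(0,0) | ant1:(1,3)->S->(2,3)
  grid max=3 at (2,3)
Step 5: ant0:(0,0)->S->(1,0) | ant1:(2,3)->N->(1,3)
  grid max=2 at (1,0)
Step 6: ant0:(1,0)->N->(0,0) | ant1:(1,3)->S->(2,3)
  grid max=3 at (2,3)
Final grid:
  1 0 0 0
  1 0 0 0
  0 0 0 3
  0 0 0 0
  0 0 0 0
Max pheromone 3 at (2,3)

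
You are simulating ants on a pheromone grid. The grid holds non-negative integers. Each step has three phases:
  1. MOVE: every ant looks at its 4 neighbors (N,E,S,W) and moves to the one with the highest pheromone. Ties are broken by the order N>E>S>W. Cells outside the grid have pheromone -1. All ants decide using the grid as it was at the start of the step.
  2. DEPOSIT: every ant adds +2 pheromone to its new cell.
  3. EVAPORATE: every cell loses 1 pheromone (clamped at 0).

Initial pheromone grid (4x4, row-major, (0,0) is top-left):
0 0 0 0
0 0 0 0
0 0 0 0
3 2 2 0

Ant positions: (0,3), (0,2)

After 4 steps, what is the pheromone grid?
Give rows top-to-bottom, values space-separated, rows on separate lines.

After step 1: ants at (1,3),(0,3)
  0 0 0 1
  0 0 0 1
  0 0 0 0
  2 1 1 0
After step 2: ants at (0,3),(1,3)
  0 0 0 2
  0 0 0 2
  0 0 0 0
  1 0 0 0
After step 3: ants at (1,3),(0,3)
  0 0 0 3
  0 0 0 3
  0 0 0 0
  0 0 0 0
After step 4: ants at (0,3),(1,3)
  0 0 0 4
  0 0 0 4
  0 0 0 0
  0 0 0 0

0 0 0 4
0 0 0 4
0 0 0 0
0 0 0 0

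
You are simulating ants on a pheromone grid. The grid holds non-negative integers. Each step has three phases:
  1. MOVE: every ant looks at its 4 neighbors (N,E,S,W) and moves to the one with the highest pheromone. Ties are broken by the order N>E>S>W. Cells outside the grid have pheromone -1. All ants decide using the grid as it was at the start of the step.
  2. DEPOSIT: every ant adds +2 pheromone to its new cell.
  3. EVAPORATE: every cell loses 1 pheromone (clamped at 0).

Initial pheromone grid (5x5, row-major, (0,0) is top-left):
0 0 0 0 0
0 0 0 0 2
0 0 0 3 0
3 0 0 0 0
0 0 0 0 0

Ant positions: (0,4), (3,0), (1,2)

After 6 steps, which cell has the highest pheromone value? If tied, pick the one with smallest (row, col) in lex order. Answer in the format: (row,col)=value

Answer: (1,4)=6

Derivation:
Step 1: ant0:(0,4)->S->(1,4) | ant1:(3,0)->N->(2,0) | ant2:(1,2)->N->(0,2)
  grid max=3 at (1,4)
Step 2: ant0:(1,4)->N->(0,4) | ant1:(2,0)->S->(3,0) | ant2:(0,2)->E->(0,3)
  grid max=3 at (3,0)
Step 3: ant0:(0,4)->S->(1,4) | ant1:(3,0)->N->(2,0) | ant2:(0,3)->E->(0,4)
  grid max=3 at (1,4)
Step 4: ant0:(1,4)->N->(0,4) | ant1:(2,0)->S->(3,0) | ant2:(0,4)->S->(1,4)
  grid max=4 at (1,4)
Step 5: ant0:(0,4)->S->(1,4) | ant1:(3,0)->N->(2,0) | ant2:(1,4)->N->(0,4)
  grid max=5 at (1,4)
Step 6: ant0:(1,4)->N->(0,4) | ant1:(2,0)->S->(3,0) | ant2:(0,4)->S->(1,4)
  grid max=6 at (1,4)
Final grid:
  0 0 0 0 5
  0 0 0 0 6
  0 0 0 0 0
  3 0 0 0 0
  0 0 0 0 0
Max pheromone 6 at (1,4)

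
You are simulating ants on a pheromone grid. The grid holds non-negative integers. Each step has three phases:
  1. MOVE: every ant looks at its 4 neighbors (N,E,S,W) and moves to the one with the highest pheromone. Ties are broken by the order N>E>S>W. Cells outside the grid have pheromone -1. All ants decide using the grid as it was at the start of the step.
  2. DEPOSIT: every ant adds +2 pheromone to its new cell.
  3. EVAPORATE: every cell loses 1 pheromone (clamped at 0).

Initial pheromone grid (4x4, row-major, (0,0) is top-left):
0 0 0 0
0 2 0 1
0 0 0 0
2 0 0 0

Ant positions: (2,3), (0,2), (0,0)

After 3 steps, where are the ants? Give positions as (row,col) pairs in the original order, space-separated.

Step 1: ant0:(2,3)->N->(1,3) | ant1:(0,2)->E->(0,3) | ant2:(0,0)->E->(0,1)
  grid max=2 at (1,3)
Step 2: ant0:(1,3)->N->(0,3) | ant1:(0,3)->S->(1,3) | ant2:(0,1)->S->(1,1)
  grid max=3 at (1,3)
Step 3: ant0:(0,3)->S->(1,3) | ant1:(1,3)->N->(0,3) | ant2:(1,1)->N->(0,1)
  grid max=4 at (1,3)

(1,3) (0,3) (0,1)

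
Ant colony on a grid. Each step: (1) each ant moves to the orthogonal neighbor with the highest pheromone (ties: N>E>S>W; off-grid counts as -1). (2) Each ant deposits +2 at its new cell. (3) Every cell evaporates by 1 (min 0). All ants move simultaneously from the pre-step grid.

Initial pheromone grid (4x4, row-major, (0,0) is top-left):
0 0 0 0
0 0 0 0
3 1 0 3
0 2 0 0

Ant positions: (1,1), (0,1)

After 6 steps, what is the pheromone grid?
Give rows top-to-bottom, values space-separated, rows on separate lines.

After step 1: ants at (2,1),(0,2)
  0 0 1 0
  0 0 0 0
  2 2 0 2
  0 1 0 0
After step 2: ants at (2,0),(0,3)
  0 0 0 1
  0 0 0 0
  3 1 0 1
  0 0 0 0
After step 3: ants at (2,1),(1,3)
  0 0 0 0
  0 0 0 1
  2 2 0 0
  0 0 0 0
After step 4: ants at (2,0),(0,3)
  0 0 0 1
  0 0 0 0
  3 1 0 0
  0 0 0 0
After step 5: ants at (2,1),(1,3)
  0 0 0 0
  0 0 0 1
  2 2 0 0
  0 0 0 0
After step 6: ants at (2,0),(0,3)
  0 0 0 1
  0 0 0 0
  3 1 0 0
  0 0 0 0

0 0 0 1
0 0 0 0
3 1 0 0
0 0 0 0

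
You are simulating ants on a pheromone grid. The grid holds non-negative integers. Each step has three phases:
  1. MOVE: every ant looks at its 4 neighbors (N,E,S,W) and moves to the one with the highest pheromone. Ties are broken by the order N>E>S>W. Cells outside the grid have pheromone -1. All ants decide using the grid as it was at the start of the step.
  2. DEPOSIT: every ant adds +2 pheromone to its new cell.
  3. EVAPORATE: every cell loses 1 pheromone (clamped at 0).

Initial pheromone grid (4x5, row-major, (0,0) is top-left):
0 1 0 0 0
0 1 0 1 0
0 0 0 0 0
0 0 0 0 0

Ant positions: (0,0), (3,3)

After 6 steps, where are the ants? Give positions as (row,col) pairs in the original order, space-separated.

Step 1: ant0:(0,0)->E->(0,1) | ant1:(3,3)->N->(2,3)
  grid max=2 at (0,1)
Step 2: ant0:(0,1)->E->(0,2) | ant1:(2,3)->N->(1,3)
  grid max=1 at (0,1)
Step 3: ant0:(0,2)->W->(0,1) | ant1:(1,3)->N->(0,3)
  grid max=2 at (0,1)
Step 4: ant0:(0,1)->E->(0,2) | ant1:(0,3)->E->(0,4)
  grid max=1 at (0,1)
Step 5: ant0:(0,2)->W->(0,1) | ant1:(0,4)->S->(1,4)
  grid max=2 at (0,1)
Step 6: ant0:(0,1)->E->(0,2) | ant1:(1,4)->N->(0,4)
  grid max=1 at (0,1)

(0,2) (0,4)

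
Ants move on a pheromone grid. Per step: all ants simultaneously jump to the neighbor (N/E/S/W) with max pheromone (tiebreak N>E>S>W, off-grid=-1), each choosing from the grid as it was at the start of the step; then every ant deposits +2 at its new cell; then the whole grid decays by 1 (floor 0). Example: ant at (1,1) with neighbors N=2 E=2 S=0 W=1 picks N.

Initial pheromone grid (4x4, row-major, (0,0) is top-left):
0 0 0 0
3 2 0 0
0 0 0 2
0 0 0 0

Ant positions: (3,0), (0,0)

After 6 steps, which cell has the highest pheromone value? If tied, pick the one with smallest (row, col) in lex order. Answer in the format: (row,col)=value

Answer: (1,0)=9

Derivation:
Step 1: ant0:(3,0)->N->(2,0) | ant1:(0,0)->S->(1,0)
  grid max=4 at (1,0)
Step 2: ant0:(2,0)->N->(1,0) | ant1:(1,0)->E->(1,1)
  grid max=5 at (1,0)
Step 3: ant0:(1,0)->E->(1,1) | ant1:(1,1)->W->(1,0)
  grid max=6 at (1,0)
Step 4: ant0:(1,1)->W->(1,0) | ant1:(1,0)->E->(1,1)
  grid max=7 at (1,0)
Step 5: ant0:(1,0)->E->(1,1) | ant1:(1,1)->W->(1,0)
  grid max=8 at (1,0)
Step 6: ant0:(1,1)->W->(1,0) | ant1:(1,0)->E->(1,1)
  grid max=9 at (1,0)
Final grid:
  0 0 0 0
  9 6 0 0
  0 0 0 0
  0 0 0 0
Max pheromone 9 at (1,0)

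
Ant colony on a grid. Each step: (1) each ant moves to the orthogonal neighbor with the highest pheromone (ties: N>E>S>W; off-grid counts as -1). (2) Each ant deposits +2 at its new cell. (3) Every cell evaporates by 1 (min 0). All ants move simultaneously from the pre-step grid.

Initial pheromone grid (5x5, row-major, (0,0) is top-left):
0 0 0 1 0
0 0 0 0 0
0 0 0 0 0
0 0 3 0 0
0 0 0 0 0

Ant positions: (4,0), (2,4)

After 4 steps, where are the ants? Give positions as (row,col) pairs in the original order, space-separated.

Step 1: ant0:(4,0)->N->(3,0) | ant1:(2,4)->N->(1,4)
  grid max=2 at (3,2)
Step 2: ant0:(3,0)->N->(2,0) | ant1:(1,4)->N->(0,4)
  grid max=1 at (0,4)
Step 3: ant0:(2,0)->N->(1,0) | ant1:(0,4)->S->(1,4)
  grid max=1 at (1,0)
Step 4: ant0:(1,0)->N->(0,0) | ant1:(1,4)->N->(0,4)
  grid max=1 at (0,0)

(0,0) (0,4)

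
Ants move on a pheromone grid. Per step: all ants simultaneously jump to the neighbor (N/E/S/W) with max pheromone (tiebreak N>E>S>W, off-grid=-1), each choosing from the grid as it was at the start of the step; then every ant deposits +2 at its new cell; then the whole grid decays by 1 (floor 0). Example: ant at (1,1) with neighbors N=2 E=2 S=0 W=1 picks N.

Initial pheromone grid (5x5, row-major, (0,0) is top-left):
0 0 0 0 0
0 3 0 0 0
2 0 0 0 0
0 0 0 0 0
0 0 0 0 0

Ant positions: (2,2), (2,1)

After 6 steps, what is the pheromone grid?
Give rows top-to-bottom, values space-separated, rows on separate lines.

After step 1: ants at (1,2),(1,1)
  0 0 0 0 0
  0 4 1 0 0
  1 0 0 0 0
  0 0 0 0 0
  0 0 0 0 0
After step 2: ants at (1,1),(1,2)
  0 0 0 0 0
  0 5 2 0 0
  0 0 0 0 0
  0 0 0 0 0
  0 0 0 0 0
After step 3: ants at (1,2),(1,1)
  0 0 0 0 0
  0 6 3 0 0
  0 0 0 0 0
  0 0 0 0 0
  0 0 0 0 0
After step 4: ants at (1,1),(1,2)
  0 0 0 0 0
  0 7 4 0 0
  0 0 0 0 0
  0 0 0 0 0
  0 0 0 0 0
After step 5: ants at (1,2),(1,1)
  0 0 0 0 0
  0 8 5 0 0
  0 0 0 0 0
  0 0 0 0 0
  0 0 0 0 0
After step 6: ants at (1,1),(1,2)
  0 0 0 0 0
  0 9 6 0 0
  0 0 0 0 0
  0 0 0 0 0
  0 0 0 0 0

0 0 0 0 0
0 9 6 0 0
0 0 0 0 0
0 0 0 0 0
0 0 0 0 0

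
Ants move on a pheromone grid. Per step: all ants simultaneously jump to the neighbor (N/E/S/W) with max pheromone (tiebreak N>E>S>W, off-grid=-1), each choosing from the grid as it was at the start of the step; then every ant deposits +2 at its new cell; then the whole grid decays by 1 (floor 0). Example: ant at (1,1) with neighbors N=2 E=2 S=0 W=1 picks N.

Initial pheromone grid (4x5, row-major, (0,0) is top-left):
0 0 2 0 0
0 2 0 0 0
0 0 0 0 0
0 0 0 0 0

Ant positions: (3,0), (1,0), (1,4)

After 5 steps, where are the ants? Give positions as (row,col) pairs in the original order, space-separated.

Step 1: ant0:(3,0)->N->(2,0) | ant1:(1,0)->E->(1,1) | ant2:(1,4)->N->(0,4)
  grid max=3 at (1,1)
Step 2: ant0:(2,0)->N->(1,0) | ant1:(1,1)->N->(0,1) | ant2:(0,4)->S->(1,4)
  grid max=2 at (1,1)
Step 3: ant0:(1,0)->E->(1,1) | ant1:(0,1)->S->(1,1) | ant2:(1,4)->N->(0,4)
  grid max=5 at (1,1)
Step 4: ant0:(1,1)->N->(0,1) | ant1:(1,1)->N->(0,1) | ant2:(0,4)->S->(1,4)
  grid max=4 at (1,1)
Step 5: ant0:(0,1)->S->(1,1) | ant1:(0,1)->S->(1,1) | ant2:(1,4)->N->(0,4)
  grid max=7 at (1,1)

(1,1) (1,1) (0,4)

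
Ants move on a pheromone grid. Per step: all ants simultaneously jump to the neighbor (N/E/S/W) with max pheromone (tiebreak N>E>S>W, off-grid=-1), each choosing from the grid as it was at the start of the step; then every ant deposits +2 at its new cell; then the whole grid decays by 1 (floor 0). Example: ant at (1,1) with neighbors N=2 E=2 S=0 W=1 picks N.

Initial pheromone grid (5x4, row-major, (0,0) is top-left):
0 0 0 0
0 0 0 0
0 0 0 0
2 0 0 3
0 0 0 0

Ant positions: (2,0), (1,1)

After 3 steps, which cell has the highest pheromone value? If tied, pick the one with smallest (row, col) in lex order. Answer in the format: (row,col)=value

Answer: (3,0)=3

Derivation:
Step 1: ant0:(2,0)->S->(3,0) | ant1:(1,1)->N->(0,1)
  grid max=3 at (3,0)
Step 2: ant0:(3,0)->N->(2,0) | ant1:(0,1)->E->(0,2)
  grid max=2 at (3,0)
Step 3: ant0:(2,0)->S->(3,0) | ant1:(0,2)->E->(0,3)
  grid max=3 at (3,0)
Final grid:
  0 0 0 1
  0 0 0 0
  0 0 0 0
  3 0 0 0
  0 0 0 0
Max pheromone 3 at (3,0)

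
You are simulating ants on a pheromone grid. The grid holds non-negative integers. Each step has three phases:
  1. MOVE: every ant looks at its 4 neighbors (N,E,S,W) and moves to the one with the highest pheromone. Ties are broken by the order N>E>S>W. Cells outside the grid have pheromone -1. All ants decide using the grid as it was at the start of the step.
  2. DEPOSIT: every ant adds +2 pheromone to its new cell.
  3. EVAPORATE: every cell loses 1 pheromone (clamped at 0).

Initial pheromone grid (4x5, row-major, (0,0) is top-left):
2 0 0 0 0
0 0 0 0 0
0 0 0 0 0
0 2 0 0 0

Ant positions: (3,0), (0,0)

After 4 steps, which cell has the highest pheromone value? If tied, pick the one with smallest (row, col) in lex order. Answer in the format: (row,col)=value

Answer: (0,0)=2

Derivation:
Step 1: ant0:(3,0)->E->(3,1) | ant1:(0,0)->E->(0,1)
  grid max=3 at (3,1)
Step 2: ant0:(3,1)->N->(2,1) | ant1:(0,1)->W->(0,0)
  grid max=2 at (0,0)
Step 3: ant0:(2,1)->S->(3,1) | ant1:(0,0)->E->(0,1)
  grid max=3 at (3,1)
Step 4: ant0:(3,1)->N->(2,1) | ant1:(0,1)->W->(0,0)
  grid max=2 at (0,0)
Final grid:
  2 0 0 0 0
  0 0 0 0 0
  0 1 0 0 0
  0 2 0 0 0
Max pheromone 2 at (0,0)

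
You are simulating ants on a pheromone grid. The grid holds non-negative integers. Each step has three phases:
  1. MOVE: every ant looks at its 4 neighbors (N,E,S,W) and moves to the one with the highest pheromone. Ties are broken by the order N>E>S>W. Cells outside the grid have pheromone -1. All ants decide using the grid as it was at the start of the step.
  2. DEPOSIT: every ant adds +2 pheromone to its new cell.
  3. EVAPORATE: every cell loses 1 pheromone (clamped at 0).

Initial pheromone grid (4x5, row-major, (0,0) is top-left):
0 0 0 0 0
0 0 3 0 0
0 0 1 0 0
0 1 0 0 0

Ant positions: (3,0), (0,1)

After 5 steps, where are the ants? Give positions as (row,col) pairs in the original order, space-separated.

Step 1: ant0:(3,0)->E->(3,1) | ant1:(0,1)->E->(0,2)
  grid max=2 at (1,2)
Step 2: ant0:(3,1)->N->(2,1) | ant1:(0,2)->S->(1,2)
  grid max=3 at (1,2)
Step 3: ant0:(2,1)->S->(3,1) | ant1:(1,2)->N->(0,2)
  grid max=2 at (1,2)
Step 4: ant0:(3,1)->N->(2,1) | ant1:(0,2)->S->(1,2)
  grid max=3 at (1,2)
Step 5: ant0:(2,1)->S->(3,1) | ant1:(1,2)->N->(0,2)
  grid max=2 at (1,2)

(3,1) (0,2)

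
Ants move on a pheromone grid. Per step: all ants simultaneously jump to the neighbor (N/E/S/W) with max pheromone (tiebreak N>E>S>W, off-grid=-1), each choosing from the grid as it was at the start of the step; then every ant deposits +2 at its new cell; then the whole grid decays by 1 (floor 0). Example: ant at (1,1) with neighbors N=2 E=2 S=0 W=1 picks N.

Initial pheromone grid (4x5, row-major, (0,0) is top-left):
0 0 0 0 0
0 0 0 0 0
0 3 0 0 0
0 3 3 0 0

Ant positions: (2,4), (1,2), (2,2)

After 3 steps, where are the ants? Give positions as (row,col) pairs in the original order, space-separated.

Step 1: ant0:(2,4)->N->(1,4) | ant1:(1,2)->N->(0,2) | ant2:(2,2)->S->(3,2)
  grid max=4 at (3,2)
Step 2: ant0:(1,4)->N->(0,4) | ant1:(0,2)->E->(0,3) | ant2:(3,2)->W->(3,1)
  grid max=3 at (3,1)
Step 3: ant0:(0,4)->W->(0,3) | ant1:(0,3)->E->(0,4) | ant2:(3,1)->E->(3,2)
  grid max=4 at (3,2)

(0,3) (0,4) (3,2)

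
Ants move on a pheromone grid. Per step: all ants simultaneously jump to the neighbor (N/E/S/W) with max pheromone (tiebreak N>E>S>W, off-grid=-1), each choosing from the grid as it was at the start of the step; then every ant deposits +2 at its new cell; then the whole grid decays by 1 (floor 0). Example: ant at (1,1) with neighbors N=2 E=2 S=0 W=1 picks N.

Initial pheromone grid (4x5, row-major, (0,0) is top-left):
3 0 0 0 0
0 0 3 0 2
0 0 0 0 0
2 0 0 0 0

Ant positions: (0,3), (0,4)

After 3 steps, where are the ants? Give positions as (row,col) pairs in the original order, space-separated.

Step 1: ant0:(0,3)->E->(0,4) | ant1:(0,4)->S->(1,4)
  grid max=3 at (1,4)
Step 2: ant0:(0,4)->S->(1,4) | ant1:(1,4)->N->(0,4)
  grid max=4 at (1,4)
Step 3: ant0:(1,4)->N->(0,4) | ant1:(0,4)->S->(1,4)
  grid max=5 at (1,4)

(0,4) (1,4)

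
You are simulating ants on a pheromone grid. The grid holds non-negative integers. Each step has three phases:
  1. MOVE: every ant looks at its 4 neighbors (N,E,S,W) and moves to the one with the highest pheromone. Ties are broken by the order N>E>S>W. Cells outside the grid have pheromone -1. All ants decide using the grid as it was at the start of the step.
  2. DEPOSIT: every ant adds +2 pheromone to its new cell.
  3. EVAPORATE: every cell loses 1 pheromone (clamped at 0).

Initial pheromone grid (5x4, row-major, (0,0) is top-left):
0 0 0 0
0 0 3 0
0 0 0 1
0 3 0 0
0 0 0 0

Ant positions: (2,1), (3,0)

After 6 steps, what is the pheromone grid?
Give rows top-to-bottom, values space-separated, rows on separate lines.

After step 1: ants at (3,1),(3,1)
  0 0 0 0
  0 0 2 0
  0 0 0 0
  0 6 0 0
  0 0 0 0
After step 2: ants at (2,1),(2,1)
  0 0 0 0
  0 0 1 0
  0 3 0 0
  0 5 0 0
  0 0 0 0
After step 3: ants at (3,1),(3,1)
  0 0 0 0
  0 0 0 0
  0 2 0 0
  0 8 0 0
  0 0 0 0
After step 4: ants at (2,1),(2,1)
  0 0 0 0
  0 0 0 0
  0 5 0 0
  0 7 0 0
  0 0 0 0
After step 5: ants at (3,1),(3,1)
  0 0 0 0
  0 0 0 0
  0 4 0 0
  0 10 0 0
  0 0 0 0
After step 6: ants at (2,1),(2,1)
  0 0 0 0
  0 0 0 0
  0 7 0 0
  0 9 0 0
  0 0 0 0

0 0 0 0
0 0 0 0
0 7 0 0
0 9 0 0
0 0 0 0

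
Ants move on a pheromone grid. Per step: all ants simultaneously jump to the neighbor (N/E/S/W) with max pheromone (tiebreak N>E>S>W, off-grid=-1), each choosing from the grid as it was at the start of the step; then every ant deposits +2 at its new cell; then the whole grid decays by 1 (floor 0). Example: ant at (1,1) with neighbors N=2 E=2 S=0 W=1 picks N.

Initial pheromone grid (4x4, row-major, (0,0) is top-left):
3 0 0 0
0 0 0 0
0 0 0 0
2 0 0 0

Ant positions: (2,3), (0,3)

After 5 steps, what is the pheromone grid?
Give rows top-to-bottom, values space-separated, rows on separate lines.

After step 1: ants at (1,3),(1,3)
  2 0 0 0
  0 0 0 3
  0 0 0 0
  1 0 0 0
After step 2: ants at (0,3),(0,3)
  1 0 0 3
  0 0 0 2
  0 0 0 0
  0 0 0 0
After step 3: ants at (1,3),(1,3)
  0 0 0 2
  0 0 0 5
  0 0 0 0
  0 0 0 0
After step 4: ants at (0,3),(0,3)
  0 0 0 5
  0 0 0 4
  0 0 0 0
  0 0 0 0
After step 5: ants at (1,3),(1,3)
  0 0 0 4
  0 0 0 7
  0 0 0 0
  0 0 0 0

0 0 0 4
0 0 0 7
0 0 0 0
0 0 0 0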